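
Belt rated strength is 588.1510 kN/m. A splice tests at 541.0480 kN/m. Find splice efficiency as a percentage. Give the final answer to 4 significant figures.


Eff = 541.0480 / 588.1510 * 100
Eff = 91.99 %


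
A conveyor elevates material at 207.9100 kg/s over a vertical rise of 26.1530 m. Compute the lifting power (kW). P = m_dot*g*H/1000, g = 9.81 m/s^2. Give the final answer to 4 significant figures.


P = 207.9100 * 9.81 * 26.1530 / 1000
P = 53.34 kW


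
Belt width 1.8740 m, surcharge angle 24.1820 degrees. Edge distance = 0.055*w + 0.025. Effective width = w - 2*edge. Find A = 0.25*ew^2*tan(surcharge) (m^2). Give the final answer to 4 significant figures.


edge = 0.055*1.8740 + 0.025 = 0.12807 m
ew = 1.8740 - 2*0.12807 = 1.61786 m
A = 0.25 * 1.61786^2 * tan(24.1820 deg)
A = 0.2938 m^2


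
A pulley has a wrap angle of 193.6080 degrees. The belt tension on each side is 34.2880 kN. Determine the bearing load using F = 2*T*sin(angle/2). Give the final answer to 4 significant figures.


F = 2 * 34.2880 * sin(193.6080/2 deg)
F = 68.09 kN


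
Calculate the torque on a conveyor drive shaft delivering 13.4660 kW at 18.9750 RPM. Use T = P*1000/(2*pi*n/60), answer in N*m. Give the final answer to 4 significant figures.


omega = 2*pi*18.9750/60 = 1.98706 rad/s
T = 13.4660*1000 / 1.98706
T = 6777 N*m


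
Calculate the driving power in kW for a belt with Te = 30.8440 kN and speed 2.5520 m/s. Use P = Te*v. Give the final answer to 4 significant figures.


P = Te * v = 30.8440 * 2.5520
P = 78.71 kW


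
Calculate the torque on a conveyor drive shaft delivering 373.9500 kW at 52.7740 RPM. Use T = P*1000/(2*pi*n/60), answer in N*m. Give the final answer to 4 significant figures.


omega = 2*pi*52.7740/60 = 5.52648 rad/s
T = 373.9500*1000 / 5.52648
T = 67670 N*m


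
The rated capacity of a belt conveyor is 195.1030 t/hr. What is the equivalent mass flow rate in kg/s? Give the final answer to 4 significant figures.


m_dot = 195.1030 * 1000 / 3600
m_dot = 54.20 kg/s


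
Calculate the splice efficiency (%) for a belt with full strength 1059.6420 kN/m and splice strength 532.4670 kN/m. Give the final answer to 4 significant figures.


Eff = 532.4670 / 1059.6420 * 100
Eff = 50.25 %


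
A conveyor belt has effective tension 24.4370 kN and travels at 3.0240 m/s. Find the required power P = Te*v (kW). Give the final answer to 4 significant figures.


P = Te * v = 24.4370 * 3.0240
P = 73.90 kW


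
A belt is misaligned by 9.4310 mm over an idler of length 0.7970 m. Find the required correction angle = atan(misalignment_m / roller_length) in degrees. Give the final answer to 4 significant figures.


misalign_m = 9.4310 / 1000 = 0.009431 m
angle = atan(0.009431 / 0.7970)
angle = 0.6780 deg


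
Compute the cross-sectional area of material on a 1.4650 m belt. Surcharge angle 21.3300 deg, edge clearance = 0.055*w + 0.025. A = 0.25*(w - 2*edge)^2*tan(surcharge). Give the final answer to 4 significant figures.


edge = 0.055*1.4650 + 0.025 = 0.105575 m
ew = 1.4650 - 2*0.105575 = 1.25385 m
A = 0.25 * 1.25385^2 * tan(21.3300 deg)
A = 0.1535 m^2


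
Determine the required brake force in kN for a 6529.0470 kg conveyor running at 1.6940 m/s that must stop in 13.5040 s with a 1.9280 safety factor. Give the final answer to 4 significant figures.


F = 6529.0470 * 1.6940 / 13.5040 * 1.9280 / 1000
F = 1.579 kN


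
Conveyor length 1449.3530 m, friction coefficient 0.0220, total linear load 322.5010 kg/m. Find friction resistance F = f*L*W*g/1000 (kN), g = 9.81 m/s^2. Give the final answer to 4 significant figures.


F = 0.0220 * 1449.3530 * 322.5010 * 9.81 / 1000
F = 100.9 kN


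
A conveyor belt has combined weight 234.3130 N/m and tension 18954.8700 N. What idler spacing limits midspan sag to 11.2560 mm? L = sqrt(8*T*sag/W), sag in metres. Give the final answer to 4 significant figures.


sag = 11.2560/1000 = 0.011256 m
L = sqrt(8 * 18954.8700 * 0.011256 / 234.3130)
L = 2.699 m


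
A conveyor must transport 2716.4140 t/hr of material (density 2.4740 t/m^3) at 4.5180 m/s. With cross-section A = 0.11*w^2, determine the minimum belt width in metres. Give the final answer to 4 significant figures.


A_req = 2716.4140 / (4.5180 * 2.4740 * 3600) = 0.0675068 m^2
w = sqrt(0.0675068 / 0.11)
w = 0.7834 m


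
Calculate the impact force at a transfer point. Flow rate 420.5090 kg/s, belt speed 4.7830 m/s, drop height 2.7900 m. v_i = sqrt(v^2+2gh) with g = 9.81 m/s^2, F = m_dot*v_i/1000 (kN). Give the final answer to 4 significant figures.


v_i = sqrt(4.7830^2 + 2*9.81*2.7900) = 8.81004 m/s
F = 420.5090 * 8.81004 / 1000
F = 3.705 kN


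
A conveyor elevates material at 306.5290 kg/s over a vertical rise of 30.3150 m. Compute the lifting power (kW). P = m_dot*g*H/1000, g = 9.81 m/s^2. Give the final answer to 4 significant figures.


P = 306.5290 * 9.81 * 30.3150 / 1000
P = 91.16 kW


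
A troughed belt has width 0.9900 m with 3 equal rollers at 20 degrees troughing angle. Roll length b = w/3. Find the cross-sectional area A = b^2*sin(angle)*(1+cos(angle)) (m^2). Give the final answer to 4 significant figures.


b = 0.9900/3 = 0.33 m
A = 0.33^2 * sin(20 deg) * (1 + cos(20 deg))
A = 0.07225 m^2


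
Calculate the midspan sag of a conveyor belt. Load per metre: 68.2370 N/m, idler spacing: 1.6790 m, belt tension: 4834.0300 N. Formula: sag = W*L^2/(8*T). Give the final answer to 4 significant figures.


sag = 68.2370 * 1.6790^2 / (8 * 4834.0300)
sag = 0.004974 m


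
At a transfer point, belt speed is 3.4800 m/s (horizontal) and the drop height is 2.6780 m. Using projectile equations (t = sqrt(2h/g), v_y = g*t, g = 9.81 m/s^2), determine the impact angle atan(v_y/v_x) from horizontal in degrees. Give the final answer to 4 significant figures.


t = sqrt(2*2.6780/9.81) = 0.7389 s
v_y = 9.81 * 0.7389 = 7.24861 m/s
angle = atan(7.24861 / 3.4800) = 64.35 deg


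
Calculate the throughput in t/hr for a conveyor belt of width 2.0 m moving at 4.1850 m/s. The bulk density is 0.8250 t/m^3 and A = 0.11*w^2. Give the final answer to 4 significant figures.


A = 0.11 * 2.0^2 = 0.44 m^2
C = 0.44 * 4.1850 * 0.8250 * 3600
C = 5469 t/hr


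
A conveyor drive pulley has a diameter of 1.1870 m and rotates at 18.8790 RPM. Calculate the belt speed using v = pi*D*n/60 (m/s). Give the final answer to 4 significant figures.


v = pi * 1.1870 * 18.8790 / 60
v = 1.173 m/s


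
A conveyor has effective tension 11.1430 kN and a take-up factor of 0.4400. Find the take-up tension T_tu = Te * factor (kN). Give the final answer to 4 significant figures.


T_tu = 11.1430 * 0.4400
T_tu = 4.903 kN


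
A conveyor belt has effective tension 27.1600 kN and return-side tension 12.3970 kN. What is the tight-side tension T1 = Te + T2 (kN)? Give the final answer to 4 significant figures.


T1 = Te + T2 = 27.1600 + 12.3970
T1 = 39.56 kN


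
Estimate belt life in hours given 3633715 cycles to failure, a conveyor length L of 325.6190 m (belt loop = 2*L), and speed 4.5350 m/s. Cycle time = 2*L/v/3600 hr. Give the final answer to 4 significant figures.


cycle_time = 2 * 325.6190 / 4.5350 / 3600 = 0.0398896 hr
life = 3633715 * 0.0398896 = 144900 hours


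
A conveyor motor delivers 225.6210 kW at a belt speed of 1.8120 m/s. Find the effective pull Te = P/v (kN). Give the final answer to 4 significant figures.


Te = P / v = 225.6210 / 1.8120
Te = 124.5 kN


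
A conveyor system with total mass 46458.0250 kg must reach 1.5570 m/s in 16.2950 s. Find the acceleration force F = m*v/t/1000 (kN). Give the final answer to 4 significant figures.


F = 46458.0250 * 1.5570 / 16.2950 / 1000
F = 4.439 kN


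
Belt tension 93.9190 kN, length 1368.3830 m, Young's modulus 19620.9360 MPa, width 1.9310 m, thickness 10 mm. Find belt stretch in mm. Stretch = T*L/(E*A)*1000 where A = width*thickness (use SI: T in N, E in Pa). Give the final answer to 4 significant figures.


A = 1.9310 * 0.01 = 0.01931 m^2
Stretch = 93.9190*1000 * 1368.3830 / (19620.9360e6 * 0.01931) * 1000
Stretch = 339.2 mm


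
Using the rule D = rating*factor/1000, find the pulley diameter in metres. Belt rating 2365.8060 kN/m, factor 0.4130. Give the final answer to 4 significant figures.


D = 2365.8060 * 0.4130 / 1000
D = 0.9771 m


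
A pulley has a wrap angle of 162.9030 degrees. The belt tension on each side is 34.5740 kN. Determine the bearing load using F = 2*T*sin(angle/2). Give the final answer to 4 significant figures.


F = 2 * 34.5740 * sin(162.9030/2 deg)
F = 68.38 kN


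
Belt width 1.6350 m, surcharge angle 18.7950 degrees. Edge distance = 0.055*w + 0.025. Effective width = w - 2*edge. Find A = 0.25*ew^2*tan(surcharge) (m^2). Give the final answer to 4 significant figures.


edge = 0.055*1.6350 + 0.025 = 0.114925 m
ew = 1.6350 - 2*0.114925 = 1.40515 m
A = 0.25 * 1.40515^2 * tan(18.7950 deg)
A = 0.1680 m^2


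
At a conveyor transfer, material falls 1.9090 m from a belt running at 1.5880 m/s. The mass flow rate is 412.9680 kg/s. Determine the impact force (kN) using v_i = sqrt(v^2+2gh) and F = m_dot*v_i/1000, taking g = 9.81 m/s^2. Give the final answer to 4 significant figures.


v_i = sqrt(1.5880^2 + 2*9.81*1.9090) = 6.32268 m/s
F = 412.9680 * 6.32268 / 1000
F = 2.611 kN


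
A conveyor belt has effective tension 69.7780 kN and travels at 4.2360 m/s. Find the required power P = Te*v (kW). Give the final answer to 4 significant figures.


P = Te * v = 69.7780 * 4.2360
P = 295.6 kW


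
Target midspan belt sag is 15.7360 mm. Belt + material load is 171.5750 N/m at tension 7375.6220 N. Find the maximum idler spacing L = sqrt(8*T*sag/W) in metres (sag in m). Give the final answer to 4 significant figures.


sag = 15.7360/1000 = 0.015736 m
L = sqrt(8 * 7375.6220 * 0.015736 / 171.5750)
L = 2.326 m


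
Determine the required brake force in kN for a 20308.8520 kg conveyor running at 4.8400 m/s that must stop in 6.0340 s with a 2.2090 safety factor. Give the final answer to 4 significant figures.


F = 20308.8520 * 4.8400 / 6.0340 * 2.2090 / 1000
F = 35.98 kN


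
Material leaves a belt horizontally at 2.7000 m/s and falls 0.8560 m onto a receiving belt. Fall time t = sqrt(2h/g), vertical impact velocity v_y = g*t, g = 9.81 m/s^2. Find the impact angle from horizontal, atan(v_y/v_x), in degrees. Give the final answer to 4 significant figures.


t = sqrt(2*0.8560/9.81) = 0.417751 s
v_y = 9.81 * 0.417751 = 4.09814 m/s
angle = atan(4.09814 / 2.7000) = 56.62 deg


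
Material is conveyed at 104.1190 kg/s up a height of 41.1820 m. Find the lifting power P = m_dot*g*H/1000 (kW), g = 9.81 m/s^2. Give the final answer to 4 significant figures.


P = 104.1190 * 9.81 * 41.1820 / 1000
P = 42.06 kW


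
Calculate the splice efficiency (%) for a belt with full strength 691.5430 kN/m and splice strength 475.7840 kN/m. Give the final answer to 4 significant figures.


Eff = 475.7840 / 691.5430 * 100
Eff = 68.80 %


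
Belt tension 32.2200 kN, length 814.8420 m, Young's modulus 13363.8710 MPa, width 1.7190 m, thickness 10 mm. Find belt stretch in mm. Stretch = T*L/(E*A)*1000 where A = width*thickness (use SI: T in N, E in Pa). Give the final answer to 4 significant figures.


A = 1.7190 * 0.01 = 0.01719 m^2
Stretch = 32.2200*1000 * 814.8420 / (13363.8710e6 * 0.01719) * 1000
Stretch = 114.3 mm


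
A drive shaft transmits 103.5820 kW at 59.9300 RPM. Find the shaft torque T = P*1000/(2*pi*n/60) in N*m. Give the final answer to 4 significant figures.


omega = 2*pi*59.9300/60 = 6.27585 rad/s
T = 103.5820*1000 / 6.27585
T = 16500 N*m


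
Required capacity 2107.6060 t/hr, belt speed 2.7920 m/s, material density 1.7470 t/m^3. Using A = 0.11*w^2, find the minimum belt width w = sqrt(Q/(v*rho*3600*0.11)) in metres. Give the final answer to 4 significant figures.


A_req = 2107.6060 / (2.7920 * 1.7470 * 3600) = 0.120027 m^2
w = sqrt(0.120027 / 0.11)
w = 1.045 m


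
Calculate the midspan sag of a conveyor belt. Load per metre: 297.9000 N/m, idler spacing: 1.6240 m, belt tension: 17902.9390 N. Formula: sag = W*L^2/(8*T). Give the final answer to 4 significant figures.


sag = 297.9000 * 1.6240^2 / (8 * 17902.9390)
sag = 0.005486 m


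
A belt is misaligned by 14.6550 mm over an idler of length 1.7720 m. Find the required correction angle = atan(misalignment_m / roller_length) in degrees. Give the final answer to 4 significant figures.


misalign_m = 14.6550 / 1000 = 0.014655 m
angle = atan(0.014655 / 1.7720)
angle = 0.4738 deg


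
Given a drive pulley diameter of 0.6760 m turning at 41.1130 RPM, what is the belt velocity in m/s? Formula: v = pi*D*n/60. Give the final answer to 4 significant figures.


v = pi * 0.6760 * 41.1130 / 60
v = 1.455 m/s


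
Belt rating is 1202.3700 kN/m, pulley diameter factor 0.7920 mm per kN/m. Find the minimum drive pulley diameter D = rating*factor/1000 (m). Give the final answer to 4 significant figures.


D = 1202.3700 * 0.7920 / 1000
D = 0.9523 m


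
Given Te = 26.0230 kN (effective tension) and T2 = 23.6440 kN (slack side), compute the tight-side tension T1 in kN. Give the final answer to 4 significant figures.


T1 = Te + T2 = 26.0230 + 23.6440
T1 = 49.67 kN


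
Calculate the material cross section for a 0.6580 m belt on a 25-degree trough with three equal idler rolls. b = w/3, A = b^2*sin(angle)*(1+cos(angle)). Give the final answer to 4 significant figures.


b = 0.6580/3 = 0.219333 m
A = 0.219333^2 * sin(25 deg) * (1 + cos(25 deg))
A = 0.03876 m^2


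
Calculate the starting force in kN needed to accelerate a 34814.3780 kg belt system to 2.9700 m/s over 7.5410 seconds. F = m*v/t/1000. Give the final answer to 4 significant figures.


F = 34814.3780 * 2.9700 / 7.5410 / 1000
F = 13.71 kN


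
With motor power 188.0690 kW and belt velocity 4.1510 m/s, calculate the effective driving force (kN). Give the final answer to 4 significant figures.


Te = P / v = 188.0690 / 4.1510
Te = 45.31 kN


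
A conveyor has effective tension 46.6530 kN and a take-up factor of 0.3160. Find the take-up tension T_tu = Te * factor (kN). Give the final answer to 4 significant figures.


T_tu = 46.6530 * 0.3160
T_tu = 14.74 kN


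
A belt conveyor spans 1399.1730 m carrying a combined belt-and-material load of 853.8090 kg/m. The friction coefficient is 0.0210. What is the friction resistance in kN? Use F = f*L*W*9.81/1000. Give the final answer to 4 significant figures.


F = 0.0210 * 1399.1730 * 853.8090 * 9.81 / 1000
F = 246.1 kN


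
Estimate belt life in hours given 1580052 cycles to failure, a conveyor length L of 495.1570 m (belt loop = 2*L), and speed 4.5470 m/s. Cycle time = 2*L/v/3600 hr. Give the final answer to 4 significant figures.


cycle_time = 2 * 495.1570 / 4.5470 / 3600 = 0.0604986 hr
life = 1580052 * 0.0604986 = 95590 hours


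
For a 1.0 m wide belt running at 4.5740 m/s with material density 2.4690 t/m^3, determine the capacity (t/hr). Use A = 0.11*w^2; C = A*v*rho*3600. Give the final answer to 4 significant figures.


A = 0.11 * 1.0^2 = 0.11 m^2
C = 0.11 * 4.5740 * 2.4690 * 3600
C = 4472 t/hr


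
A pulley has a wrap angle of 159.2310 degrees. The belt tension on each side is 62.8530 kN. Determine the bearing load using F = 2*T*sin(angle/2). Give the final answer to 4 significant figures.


F = 2 * 62.8530 * sin(159.2310/2 deg)
F = 123.6 kN


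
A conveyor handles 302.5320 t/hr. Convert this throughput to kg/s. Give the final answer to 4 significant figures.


m_dot = 302.5320 * 1000 / 3600
m_dot = 84.04 kg/s


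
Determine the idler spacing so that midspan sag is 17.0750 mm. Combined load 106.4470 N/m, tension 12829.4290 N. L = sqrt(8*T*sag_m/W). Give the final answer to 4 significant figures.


sag = 17.0750/1000 = 0.017075 m
L = sqrt(8 * 12829.4290 * 0.017075 / 106.4470)
L = 4.058 m


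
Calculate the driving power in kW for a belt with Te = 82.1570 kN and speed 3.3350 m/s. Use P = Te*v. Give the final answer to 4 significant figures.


P = Te * v = 82.1570 * 3.3350
P = 274.0 kW


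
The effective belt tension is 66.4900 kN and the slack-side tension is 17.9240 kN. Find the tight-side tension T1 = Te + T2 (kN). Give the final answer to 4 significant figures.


T1 = Te + T2 = 66.4900 + 17.9240
T1 = 84.41 kN


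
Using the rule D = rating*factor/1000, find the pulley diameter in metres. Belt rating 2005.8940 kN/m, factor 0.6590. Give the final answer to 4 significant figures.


D = 2005.8940 * 0.6590 / 1000
D = 1.322 m


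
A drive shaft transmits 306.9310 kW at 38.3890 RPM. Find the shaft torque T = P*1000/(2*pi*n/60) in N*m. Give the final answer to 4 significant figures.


omega = 2*pi*38.3890/60 = 4.02009 rad/s
T = 306.9310*1000 / 4.02009
T = 76350 N*m


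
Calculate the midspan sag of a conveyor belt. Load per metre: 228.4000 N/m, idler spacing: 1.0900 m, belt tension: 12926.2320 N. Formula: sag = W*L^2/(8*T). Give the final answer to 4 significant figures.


sag = 228.4000 * 1.0900^2 / (8 * 12926.2320)
sag = 0.002624 m


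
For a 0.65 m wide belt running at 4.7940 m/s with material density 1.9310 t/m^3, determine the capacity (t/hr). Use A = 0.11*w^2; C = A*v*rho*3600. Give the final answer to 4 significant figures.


A = 0.11 * 0.65^2 = 0.046475 m^2
C = 0.046475 * 4.7940 * 1.9310 * 3600
C = 1549 t/hr


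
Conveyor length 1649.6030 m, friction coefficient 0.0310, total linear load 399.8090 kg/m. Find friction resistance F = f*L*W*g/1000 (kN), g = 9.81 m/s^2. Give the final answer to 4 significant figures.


F = 0.0310 * 1649.6030 * 399.8090 * 9.81 / 1000
F = 200.6 kN


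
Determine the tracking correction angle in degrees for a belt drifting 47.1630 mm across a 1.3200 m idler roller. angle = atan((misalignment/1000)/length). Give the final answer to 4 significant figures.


misalign_m = 47.1630 / 1000 = 0.047163 m
angle = atan(0.047163 / 1.3200)
angle = 2.046 deg


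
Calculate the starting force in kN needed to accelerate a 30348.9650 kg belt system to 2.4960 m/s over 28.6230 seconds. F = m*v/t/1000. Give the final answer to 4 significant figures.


F = 30348.9650 * 2.4960 / 28.6230 / 1000
F = 2.647 kN


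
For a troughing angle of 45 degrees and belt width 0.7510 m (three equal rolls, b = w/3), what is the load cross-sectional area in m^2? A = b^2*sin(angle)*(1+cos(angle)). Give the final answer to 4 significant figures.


b = 0.7510/3 = 0.250333 m
A = 0.250333^2 * sin(45 deg) * (1 + cos(45 deg))
A = 0.07565 m^2


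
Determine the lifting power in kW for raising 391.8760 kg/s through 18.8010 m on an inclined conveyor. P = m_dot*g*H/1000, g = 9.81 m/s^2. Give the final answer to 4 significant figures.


P = 391.8760 * 9.81 * 18.8010 / 1000
P = 72.28 kW


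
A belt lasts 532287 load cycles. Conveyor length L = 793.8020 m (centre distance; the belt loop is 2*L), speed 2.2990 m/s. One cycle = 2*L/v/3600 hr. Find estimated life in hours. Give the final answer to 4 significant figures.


cycle_time = 2 * 793.8020 / 2.2990 / 3600 = 0.191823 hr
life = 532287 * 0.191823 = 102100 hours


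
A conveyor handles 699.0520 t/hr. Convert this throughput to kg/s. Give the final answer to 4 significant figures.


m_dot = 699.0520 * 1000 / 3600
m_dot = 194.2 kg/s


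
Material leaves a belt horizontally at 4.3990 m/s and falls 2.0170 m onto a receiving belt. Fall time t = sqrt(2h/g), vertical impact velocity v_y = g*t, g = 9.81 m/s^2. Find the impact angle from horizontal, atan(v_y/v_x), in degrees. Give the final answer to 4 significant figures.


t = sqrt(2*2.0170/9.81) = 0.641259 s
v_y = 9.81 * 0.641259 = 6.29075 m/s
angle = atan(6.29075 / 4.3990) = 55.04 deg


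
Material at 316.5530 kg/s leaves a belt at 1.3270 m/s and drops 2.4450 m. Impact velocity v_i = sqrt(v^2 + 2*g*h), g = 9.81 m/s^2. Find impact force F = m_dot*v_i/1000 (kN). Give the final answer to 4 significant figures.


v_i = sqrt(1.3270^2 + 2*9.81*2.4450) = 7.05208 m/s
F = 316.5530 * 7.05208 / 1000
F = 2.232 kN


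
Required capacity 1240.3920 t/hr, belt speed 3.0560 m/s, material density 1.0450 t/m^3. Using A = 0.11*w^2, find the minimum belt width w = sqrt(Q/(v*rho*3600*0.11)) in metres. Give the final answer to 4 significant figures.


A_req = 1240.3920 / (3.0560 * 1.0450 * 3600) = 0.107891 m^2
w = sqrt(0.107891 / 0.11)
w = 0.9904 m


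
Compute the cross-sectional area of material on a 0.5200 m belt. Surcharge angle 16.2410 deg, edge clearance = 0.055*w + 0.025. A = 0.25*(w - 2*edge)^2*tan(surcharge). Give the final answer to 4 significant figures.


edge = 0.055*0.5200 + 0.025 = 0.0536 m
ew = 0.5200 - 2*0.0536 = 0.4128 m
A = 0.25 * 0.4128^2 * tan(16.2410 deg)
A = 0.01241 m^2


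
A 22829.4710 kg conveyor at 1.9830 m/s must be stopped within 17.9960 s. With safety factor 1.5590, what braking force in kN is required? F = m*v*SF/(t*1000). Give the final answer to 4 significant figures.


F = 22829.4710 * 1.9830 / 17.9960 * 1.5590 / 1000
F = 3.922 kN


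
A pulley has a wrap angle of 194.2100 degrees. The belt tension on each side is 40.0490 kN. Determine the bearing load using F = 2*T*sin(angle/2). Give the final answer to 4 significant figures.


F = 2 * 40.0490 * sin(194.2100/2 deg)
F = 79.48 kN


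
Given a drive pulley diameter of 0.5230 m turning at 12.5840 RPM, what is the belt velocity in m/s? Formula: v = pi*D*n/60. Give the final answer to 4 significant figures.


v = pi * 0.5230 * 12.5840 / 60
v = 0.3446 m/s


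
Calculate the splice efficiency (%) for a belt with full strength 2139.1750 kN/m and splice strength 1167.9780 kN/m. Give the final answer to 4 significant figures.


Eff = 1167.9780 / 2139.1750 * 100
Eff = 54.60 %


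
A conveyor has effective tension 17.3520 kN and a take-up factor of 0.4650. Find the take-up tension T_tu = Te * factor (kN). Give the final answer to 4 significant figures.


T_tu = 17.3520 * 0.4650
T_tu = 8.069 kN


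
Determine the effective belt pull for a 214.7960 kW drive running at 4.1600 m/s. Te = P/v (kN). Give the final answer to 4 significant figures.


Te = P / v = 214.7960 / 4.1600
Te = 51.63 kN


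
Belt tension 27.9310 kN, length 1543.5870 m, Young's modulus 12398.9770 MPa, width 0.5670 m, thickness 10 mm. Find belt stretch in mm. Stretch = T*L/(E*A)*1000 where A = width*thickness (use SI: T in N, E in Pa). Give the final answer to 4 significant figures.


A = 0.5670 * 0.01 = 0.00567 m^2
Stretch = 27.9310*1000 * 1543.5870 / (12398.9770e6 * 0.00567) * 1000
Stretch = 613.3 mm


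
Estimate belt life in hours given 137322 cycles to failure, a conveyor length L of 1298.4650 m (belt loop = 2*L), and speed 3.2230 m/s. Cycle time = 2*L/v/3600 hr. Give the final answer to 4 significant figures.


cycle_time = 2 * 1298.4650 / 3.2230 / 3600 = 0.223819 hr
life = 137322 * 0.223819 = 30740 hours


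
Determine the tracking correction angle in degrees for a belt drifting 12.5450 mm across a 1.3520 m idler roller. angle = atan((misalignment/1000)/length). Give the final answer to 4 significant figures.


misalign_m = 12.5450 / 1000 = 0.012545 m
angle = atan(0.012545 / 1.3520)
angle = 0.5316 deg


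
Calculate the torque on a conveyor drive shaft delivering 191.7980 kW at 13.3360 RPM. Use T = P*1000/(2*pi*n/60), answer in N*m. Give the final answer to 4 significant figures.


omega = 2*pi*13.3360/60 = 1.39654 rad/s
T = 191.7980*1000 / 1.39654
T = 137300 N*m


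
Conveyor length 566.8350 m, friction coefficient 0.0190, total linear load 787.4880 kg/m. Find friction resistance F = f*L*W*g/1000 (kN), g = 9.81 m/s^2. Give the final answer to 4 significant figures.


F = 0.0190 * 566.8350 * 787.4880 * 9.81 / 1000
F = 83.20 kN


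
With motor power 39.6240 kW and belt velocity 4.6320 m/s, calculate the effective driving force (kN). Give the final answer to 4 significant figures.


Te = P / v = 39.6240 / 4.6320
Te = 8.554 kN


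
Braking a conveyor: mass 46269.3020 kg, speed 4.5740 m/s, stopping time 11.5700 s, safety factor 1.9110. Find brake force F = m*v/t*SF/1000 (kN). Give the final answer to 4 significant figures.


F = 46269.3020 * 4.5740 / 11.5700 * 1.9110 / 1000
F = 34.96 kN


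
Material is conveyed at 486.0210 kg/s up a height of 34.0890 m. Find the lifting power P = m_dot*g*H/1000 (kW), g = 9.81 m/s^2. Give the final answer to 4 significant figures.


P = 486.0210 * 9.81 * 34.0890 / 1000
P = 162.5 kW


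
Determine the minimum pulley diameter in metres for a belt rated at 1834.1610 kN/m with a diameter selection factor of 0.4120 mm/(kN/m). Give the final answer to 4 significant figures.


D = 1834.1610 * 0.4120 / 1000
D = 0.7557 m


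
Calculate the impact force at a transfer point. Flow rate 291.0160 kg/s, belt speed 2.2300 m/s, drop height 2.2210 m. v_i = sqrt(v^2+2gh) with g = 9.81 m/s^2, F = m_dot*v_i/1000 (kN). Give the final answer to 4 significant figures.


v_i = sqrt(2.2300^2 + 2*9.81*2.2210) = 6.96771 m/s
F = 291.0160 * 6.96771 / 1000
F = 2.028 kN


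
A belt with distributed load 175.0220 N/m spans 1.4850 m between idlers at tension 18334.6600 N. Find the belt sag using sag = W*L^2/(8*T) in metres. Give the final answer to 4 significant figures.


sag = 175.0220 * 1.4850^2 / (8 * 18334.6600)
sag = 0.002631 m


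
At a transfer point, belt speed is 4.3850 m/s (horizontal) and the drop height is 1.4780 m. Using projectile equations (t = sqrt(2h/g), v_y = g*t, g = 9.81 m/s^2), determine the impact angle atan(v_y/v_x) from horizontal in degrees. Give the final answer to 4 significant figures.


t = sqrt(2*1.4780/9.81) = 0.548931 s
v_y = 9.81 * 0.548931 = 5.38501 m/s
angle = atan(5.38501 / 4.3850) = 50.84 deg


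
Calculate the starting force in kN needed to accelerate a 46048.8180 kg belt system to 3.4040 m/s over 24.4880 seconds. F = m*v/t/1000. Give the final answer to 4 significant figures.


F = 46048.8180 * 3.4040 / 24.4880 / 1000
F = 6.401 kN


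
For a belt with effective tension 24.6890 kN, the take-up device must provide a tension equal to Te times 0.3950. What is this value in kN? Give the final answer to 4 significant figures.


T_tu = 24.6890 * 0.3950
T_tu = 9.752 kN


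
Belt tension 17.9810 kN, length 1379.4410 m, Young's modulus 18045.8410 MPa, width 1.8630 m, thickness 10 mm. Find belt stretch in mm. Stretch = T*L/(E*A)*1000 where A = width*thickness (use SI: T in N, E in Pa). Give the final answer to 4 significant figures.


A = 1.8630 * 0.01 = 0.01863 m^2
Stretch = 17.9810*1000 * 1379.4410 / (18045.8410e6 * 0.01863) * 1000
Stretch = 73.78 mm


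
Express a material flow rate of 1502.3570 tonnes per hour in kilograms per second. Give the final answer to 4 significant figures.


m_dot = 1502.3570 * 1000 / 3600
m_dot = 417.3 kg/s


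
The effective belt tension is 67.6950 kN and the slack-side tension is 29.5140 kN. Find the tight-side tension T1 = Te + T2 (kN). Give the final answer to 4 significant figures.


T1 = Te + T2 = 67.6950 + 29.5140
T1 = 97.21 kN


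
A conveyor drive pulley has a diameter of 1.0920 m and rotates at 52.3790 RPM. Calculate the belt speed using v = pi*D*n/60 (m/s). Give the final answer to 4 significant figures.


v = pi * 1.0920 * 52.3790 / 60
v = 2.995 m/s


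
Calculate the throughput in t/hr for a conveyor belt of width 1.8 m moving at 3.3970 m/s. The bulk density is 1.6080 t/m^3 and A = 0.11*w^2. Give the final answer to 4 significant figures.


A = 0.11 * 1.8^2 = 0.3564 m^2
C = 0.3564 * 3.3970 * 1.6080 * 3600
C = 7008 t/hr


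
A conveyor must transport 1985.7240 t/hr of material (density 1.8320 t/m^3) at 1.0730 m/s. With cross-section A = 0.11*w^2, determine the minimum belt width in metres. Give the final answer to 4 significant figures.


A_req = 1985.7240 / (1.0730 * 1.8320 * 3600) = 0.280602 m^2
w = sqrt(0.280602 / 0.11)
w = 1.597 m


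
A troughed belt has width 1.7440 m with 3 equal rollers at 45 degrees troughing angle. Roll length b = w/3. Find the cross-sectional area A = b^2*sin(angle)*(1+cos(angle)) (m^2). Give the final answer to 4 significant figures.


b = 1.7440/3 = 0.581333 m
A = 0.581333^2 * sin(45 deg) * (1 + cos(45 deg))
A = 0.4079 m^2


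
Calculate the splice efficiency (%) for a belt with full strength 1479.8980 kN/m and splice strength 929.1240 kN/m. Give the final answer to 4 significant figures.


Eff = 929.1240 / 1479.8980 * 100
Eff = 62.78 %


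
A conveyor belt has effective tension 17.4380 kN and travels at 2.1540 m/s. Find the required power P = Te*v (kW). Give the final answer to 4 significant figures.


P = Te * v = 17.4380 * 2.1540
P = 37.56 kW


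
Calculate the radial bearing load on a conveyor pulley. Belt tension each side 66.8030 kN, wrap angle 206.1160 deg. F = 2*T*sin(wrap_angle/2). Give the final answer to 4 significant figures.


F = 2 * 66.8030 * sin(206.1160/2 deg)
F = 130.2 kN


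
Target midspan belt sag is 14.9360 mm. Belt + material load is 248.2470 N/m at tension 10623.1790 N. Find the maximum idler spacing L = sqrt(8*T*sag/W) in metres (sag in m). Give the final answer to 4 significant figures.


sag = 14.9360/1000 = 0.014936 m
L = sqrt(8 * 10623.1790 * 0.014936 / 248.2470)
L = 2.261 m


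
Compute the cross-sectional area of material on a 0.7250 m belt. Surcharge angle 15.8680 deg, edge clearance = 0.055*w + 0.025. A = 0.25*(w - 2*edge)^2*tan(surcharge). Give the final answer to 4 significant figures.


edge = 0.055*0.7250 + 0.025 = 0.064875 m
ew = 0.7250 - 2*0.064875 = 0.59525 m
A = 0.25 * 0.59525^2 * tan(15.8680 deg)
A = 0.02518 m^2


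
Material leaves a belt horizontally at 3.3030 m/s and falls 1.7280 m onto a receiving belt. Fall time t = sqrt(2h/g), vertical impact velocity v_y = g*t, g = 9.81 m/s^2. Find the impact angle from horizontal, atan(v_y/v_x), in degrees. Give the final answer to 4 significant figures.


t = sqrt(2*1.7280/9.81) = 0.593543 s
v_y = 9.81 * 0.593543 = 5.82266 m/s
angle = atan(5.82266 / 3.3030) = 60.44 deg


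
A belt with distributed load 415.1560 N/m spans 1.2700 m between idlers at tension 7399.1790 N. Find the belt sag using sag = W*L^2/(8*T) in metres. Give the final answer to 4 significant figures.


sag = 415.1560 * 1.2700^2 / (8 * 7399.1790)
sag = 0.01131 m


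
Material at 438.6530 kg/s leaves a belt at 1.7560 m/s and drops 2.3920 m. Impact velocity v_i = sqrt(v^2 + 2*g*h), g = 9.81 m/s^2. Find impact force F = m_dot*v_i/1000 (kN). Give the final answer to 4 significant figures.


v_i = sqrt(1.7560^2 + 2*9.81*2.3920) = 7.0721 m/s
F = 438.6530 * 7.0721 / 1000
F = 3.102 kN


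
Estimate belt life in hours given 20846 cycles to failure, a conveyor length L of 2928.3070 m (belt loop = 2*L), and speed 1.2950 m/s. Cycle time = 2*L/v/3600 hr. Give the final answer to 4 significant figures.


cycle_time = 2 * 2928.3070 / 1.2950 / 3600 = 1.25624 hr
life = 20846 * 1.25624 = 26190 hours


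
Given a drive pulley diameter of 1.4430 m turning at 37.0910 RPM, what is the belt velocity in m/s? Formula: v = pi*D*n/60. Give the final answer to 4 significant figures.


v = pi * 1.4430 * 37.0910 / 60
v = 2.802 m/s


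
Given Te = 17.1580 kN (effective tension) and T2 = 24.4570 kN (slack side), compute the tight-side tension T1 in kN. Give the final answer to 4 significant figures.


T1 = Te + T2 = 17.1580 + 24.4570
T1 = 41.62 kN


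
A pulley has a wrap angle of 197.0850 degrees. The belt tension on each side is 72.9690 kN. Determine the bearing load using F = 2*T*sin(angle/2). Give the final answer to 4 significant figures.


F = 2 * 72.9690 * sin(197.0850/2 deg)
F = 144.3 kN


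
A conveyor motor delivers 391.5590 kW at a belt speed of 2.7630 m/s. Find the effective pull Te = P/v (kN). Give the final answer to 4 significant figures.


Te = P / v = 391.5590 / 2.7630
Te = 141.7 kN


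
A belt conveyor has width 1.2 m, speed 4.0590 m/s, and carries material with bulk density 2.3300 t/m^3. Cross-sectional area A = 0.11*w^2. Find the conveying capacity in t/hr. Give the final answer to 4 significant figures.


A = 0.11 * 1.2^2 = 0.1584 m^2
C = 0.1584 * 4.0590 * 2.3300 * 3600
C = 5393 t/hr


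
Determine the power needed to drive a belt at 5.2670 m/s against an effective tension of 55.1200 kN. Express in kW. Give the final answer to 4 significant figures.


P = Te * v = 55.1200 * 5.2670
P = 290.3 kW


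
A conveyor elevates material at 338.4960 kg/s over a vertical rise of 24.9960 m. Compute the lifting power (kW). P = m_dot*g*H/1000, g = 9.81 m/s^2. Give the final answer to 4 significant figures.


P = 338.4960 * 9.81 * 24.9960 / 1000
P = 83.00 kW


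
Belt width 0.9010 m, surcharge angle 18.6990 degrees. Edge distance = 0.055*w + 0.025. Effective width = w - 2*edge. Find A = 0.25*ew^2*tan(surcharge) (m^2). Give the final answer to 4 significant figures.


edge = 0.055*0.9010 + 0.025 = 0.074555 m
ew = 0.9010 - 2*0.074555 = 0.75189 m
A = 0.25 * 0.75189^2 * tan(18.6990 deg)
A = 0.04784 m^2


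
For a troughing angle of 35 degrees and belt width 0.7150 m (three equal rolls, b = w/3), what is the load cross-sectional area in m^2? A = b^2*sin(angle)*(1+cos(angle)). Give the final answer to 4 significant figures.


b = 0.7150/3 = 0.238333 m
A = 0.238333^2 * sin(35 deg) * (1 + cos(35 deg))
A = 0.05927 m^2


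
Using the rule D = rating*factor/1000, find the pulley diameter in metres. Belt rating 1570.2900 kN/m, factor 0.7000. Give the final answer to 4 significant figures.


D = 1570.2900 * 0.7000 / 1000
D = 1.099 m


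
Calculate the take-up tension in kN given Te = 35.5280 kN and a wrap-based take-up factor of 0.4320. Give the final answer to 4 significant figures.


T_tu = 35.5280 * 0.4320
T_tu = 15.35 kN


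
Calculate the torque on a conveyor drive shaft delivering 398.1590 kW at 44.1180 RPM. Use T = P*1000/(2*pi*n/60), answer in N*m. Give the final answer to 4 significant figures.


omega = 2*pi*44.1180/60 = 4.62003 rad/s
T = 398.1590*1000 / 4.62003
T = 86180 N*m


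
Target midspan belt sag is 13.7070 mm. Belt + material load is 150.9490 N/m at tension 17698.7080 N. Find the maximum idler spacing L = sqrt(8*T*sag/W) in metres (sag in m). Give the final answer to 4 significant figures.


sag = 13.7070/1000 = 0.013707 m
L = sqrt(8 * 17698.7080 * 0.013707 / 150.9490)
L = 3.586 m


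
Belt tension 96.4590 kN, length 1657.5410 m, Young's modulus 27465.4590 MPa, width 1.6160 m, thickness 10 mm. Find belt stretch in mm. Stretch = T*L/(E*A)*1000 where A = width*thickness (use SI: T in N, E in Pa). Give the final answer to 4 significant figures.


A = 1.6160 * 0.01 = 0.01616 m^2
Stretch = 96.4590*1000 * 1657.5410 / (27465.4590e6 * 0.01616) * 1000
Stretch = 360.2 mm


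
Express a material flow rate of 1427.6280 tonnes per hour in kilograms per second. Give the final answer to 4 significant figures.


m_dot = 1427.6280 * 1000 / 3600
m_dot = 396.6 kg/s


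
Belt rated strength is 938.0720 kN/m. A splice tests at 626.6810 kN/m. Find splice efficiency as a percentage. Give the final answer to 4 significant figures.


Eff = 626.6810 / 938.0720 * 100
Eff = 66.81 %


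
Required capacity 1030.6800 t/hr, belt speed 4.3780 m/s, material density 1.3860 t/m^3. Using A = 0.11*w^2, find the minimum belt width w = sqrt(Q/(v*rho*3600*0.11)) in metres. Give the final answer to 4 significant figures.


A_req = 1030.6800 / (4.3780 * 1.3860 * 3600) = 0.0471827 m^2
w = sqrt(0.0471827 / 0.11)
w = 0.6549 m


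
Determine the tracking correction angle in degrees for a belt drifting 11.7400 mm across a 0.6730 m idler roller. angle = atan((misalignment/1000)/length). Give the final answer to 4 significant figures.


misalign_m = 11.7400 / 1000 = 0.011740 m
angle = atan(0.011740 / 0.6730)
angle = 0.9994 deg


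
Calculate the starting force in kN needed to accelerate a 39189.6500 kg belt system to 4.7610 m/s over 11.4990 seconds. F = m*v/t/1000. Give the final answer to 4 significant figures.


F = 39189.6500 * 4.7610 / 11.4990 / 1000
F = 16.23 kN


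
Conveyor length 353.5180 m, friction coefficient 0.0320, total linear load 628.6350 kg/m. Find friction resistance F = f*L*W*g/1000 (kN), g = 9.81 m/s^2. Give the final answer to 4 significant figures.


F = 0.0320 * 353.5180 * 628.6350 * 9.81 / 1000
F = 69.76 kN


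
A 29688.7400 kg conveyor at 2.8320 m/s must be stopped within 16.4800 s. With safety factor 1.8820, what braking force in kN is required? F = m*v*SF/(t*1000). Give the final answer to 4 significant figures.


F = 29688.7400 * 2.8320 / 16.4800 * 1.8820 / 1000
F = 9.602 kN


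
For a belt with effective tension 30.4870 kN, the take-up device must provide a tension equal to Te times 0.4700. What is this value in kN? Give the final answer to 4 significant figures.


T_tu = 30.4870 * 0.4700
T_tu = 14.33 kN


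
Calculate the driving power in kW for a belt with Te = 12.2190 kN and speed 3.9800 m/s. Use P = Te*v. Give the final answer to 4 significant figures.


P = Te * v = 12.2190 * 3.9800
P = 48.63 kW


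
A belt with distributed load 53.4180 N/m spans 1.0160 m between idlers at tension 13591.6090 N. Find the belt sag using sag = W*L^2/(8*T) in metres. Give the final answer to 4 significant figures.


sag = 53.4180 * 1.0160^2 / (8 * 13591.6090)
sag = 0.0005071 m


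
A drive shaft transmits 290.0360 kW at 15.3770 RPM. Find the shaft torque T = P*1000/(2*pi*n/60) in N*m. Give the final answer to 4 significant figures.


omega = 2*pi*15.3770/60 = 1.61028 rad/s
T = 290.0360*1000 / 1.61028
T = 180100 N*m


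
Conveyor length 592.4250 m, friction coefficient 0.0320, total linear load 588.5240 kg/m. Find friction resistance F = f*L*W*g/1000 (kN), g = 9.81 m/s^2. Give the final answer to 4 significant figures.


F = 0.0320 * 592.4250 * 588.5240 * 9.81 / 1000
F = 109.5 kN


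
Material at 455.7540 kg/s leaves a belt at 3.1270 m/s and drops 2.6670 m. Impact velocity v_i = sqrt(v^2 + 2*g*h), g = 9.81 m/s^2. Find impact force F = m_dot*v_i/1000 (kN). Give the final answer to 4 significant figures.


v_i = sqrt(3.1270^2 + 2*9.81*2.6670) = 7.88065 m/s
F = 455.7540 * 7.88065 / 1000
F = 3.592 kN


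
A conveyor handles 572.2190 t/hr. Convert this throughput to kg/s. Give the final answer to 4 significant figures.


m_dot = 572.2190 * 1000 / 3600
m_dot = 158.9 kg/s


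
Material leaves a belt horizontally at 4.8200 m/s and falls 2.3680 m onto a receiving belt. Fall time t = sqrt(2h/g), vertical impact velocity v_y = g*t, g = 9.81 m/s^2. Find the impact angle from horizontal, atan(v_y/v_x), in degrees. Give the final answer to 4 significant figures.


t = sqrt(2*2.3680/9.81) = 0.694818 s
v_y = 9.81 * 0.694818 = 6.81616 m/s
angle = atan(6.81616 / 4.8200) = 54.73 deg


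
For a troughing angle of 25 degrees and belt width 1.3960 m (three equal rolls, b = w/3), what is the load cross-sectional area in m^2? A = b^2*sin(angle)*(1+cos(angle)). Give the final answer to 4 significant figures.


b = 1.3960/3 = 0.465333 m
A = 0.465333^2 * sin(25 deg) * (1 + cos(25 deg))
A = 0.1744 m^2


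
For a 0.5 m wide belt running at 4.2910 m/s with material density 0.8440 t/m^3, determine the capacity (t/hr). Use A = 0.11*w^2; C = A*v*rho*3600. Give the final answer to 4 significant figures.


A = 0.11 * 0.5^2 = 0.0275 m^2
C = 0.0275 * 4.2910 * 0.8440 * 3600
C = 358.5 t/hr


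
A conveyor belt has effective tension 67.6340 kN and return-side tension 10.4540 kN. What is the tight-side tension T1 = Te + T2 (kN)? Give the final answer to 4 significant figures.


T1 = Te + T2 = 67.6340 + 10.4540
T1 = 78.09 kN


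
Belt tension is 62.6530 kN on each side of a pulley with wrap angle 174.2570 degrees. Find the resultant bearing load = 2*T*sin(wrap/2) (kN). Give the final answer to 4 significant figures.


F = 2 * 62.6530 * sin(174.2570/2 deg)
F = 125.1 kN


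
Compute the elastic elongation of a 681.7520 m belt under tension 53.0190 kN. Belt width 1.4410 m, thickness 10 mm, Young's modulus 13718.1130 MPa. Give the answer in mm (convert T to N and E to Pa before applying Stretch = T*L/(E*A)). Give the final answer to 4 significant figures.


A = 1.4410 * 0.01 = 0.01441 m^2
Stretch = 53.0190*1000 * 681.7520 / (13718.1130e6 * 0.01441) * 1000
Stretch = 182.9 mm
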